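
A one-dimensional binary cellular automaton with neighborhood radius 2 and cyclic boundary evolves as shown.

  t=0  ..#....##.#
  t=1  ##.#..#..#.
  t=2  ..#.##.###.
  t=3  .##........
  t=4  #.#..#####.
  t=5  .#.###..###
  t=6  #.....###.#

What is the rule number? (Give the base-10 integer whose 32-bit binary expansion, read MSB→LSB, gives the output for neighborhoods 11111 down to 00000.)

1712068525

  #####|.  b31=0 t=4,i=7
  ####.|#  b30=1 t=4,i=8
  ###.#|#  b29=1 t=4,i=9
  ###..|.  b28=0 t=2,i=9
  ##.##|.  b27=0 t=2,i=6
  ##.#.|#  b26=1 t=0,i=9
  ##..#|#  b25=1 t=5,i=6
  ##...|.  b24=0 t=2,i=10
  #.###|.  b23=0 t=2,i=7
  #.##.|.  b22=0 t=1,i=0
  #.#.#|.  b21=0 t=4,i=0
  #.#..|.  b20=0 t=0,i=10
  #..##|#  b19=1 t=4,i=4
  #..#.|#  b18=1 t=0,i=1
  #...#|.  b17=0 t=2,i=0
  #....|.  b16=0 t=0,i=4
  .####|.  b15=0 t=4,i=6
  .###.|.  b14=0 t=2,i=8
  .##.#|.  b13=0 t=0,i=8
  .##..|#  b12=1 t=3,i=2
  .#.##|.  b11=0 t=1,i=10
  .#.#.|#  b10=1 t=4,i=1
  .#..#|#  b9=1 t=0,i=0
  .#...|#  b8=1 t=0,i=3
  ..###|#  b7=1 t=4,i=5
  ..##.|.  b6=0 t=0,i=7
  ..#.#|#  b5=1 t=1,i=9
  ..#..|.  b4=0 t=0,i=2
  ...##|#  b3=1 t=0,i=6
  ...#.|#  b2=1 t=2,i=1
  ....#|.  b1=0 t=0,i=5
  .....|#  b0=1 t=3,i=5
  bits 01100110000011000001011110101101 = 1712068525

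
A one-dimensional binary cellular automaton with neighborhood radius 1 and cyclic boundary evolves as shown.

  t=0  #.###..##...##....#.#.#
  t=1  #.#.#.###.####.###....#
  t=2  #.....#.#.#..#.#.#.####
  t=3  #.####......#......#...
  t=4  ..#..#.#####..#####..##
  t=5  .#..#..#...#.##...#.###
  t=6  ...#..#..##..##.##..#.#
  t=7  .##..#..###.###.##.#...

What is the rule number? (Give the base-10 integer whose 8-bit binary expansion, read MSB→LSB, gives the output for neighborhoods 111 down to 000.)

75

  ###|.  b7=0 t=0,i=3
  ##.|#  b6=1 t=0,i=0
  #.#|.  b5=0 t=0,i=1
  #..|.  b4=0 t=0,i=5
  .##|#  b3=1 t=0,i=2
  .#.|.  b2=0 t=0,i=18
  ..#|#  b1=1 t=0,i=6
  ...|#  b0=1 t=0,i=10
  bits 01001011 = 75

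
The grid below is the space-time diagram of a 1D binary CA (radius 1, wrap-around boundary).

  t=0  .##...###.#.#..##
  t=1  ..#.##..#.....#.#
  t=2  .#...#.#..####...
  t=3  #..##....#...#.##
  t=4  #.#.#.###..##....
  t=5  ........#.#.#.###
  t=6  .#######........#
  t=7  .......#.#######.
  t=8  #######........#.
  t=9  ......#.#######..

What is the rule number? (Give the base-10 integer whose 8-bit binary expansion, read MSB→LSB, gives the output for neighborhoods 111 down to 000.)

67

  ###|.  b7=0 t=0,i=7
  ##.|#  b6=1 t=0,i=2
  #.#|.  b5=0 t=0,i=0
  #..|.  b4=0 t=0,i=3
  .##|.  b3=0 t=0,i=1
  .#.|.  b2=0 t=0,i=10
  ..#|#  b1=1 t=0,i=5
  ...|#  b0=1 t=0,i=4
  bits 01000011 = 67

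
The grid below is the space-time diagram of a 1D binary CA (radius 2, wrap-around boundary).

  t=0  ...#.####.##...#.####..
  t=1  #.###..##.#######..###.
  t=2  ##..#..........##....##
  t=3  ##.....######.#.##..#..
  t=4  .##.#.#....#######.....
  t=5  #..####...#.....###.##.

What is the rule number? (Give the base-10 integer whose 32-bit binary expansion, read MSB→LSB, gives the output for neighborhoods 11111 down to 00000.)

1970412589

  ##### -> .   bit 31 = 0  t=1,i=12
  ####. -> #   bit 30 = 1  t=0,i=7
  ###.# -> #   bit 29 = 1  t=0,i=8
  ###.. -> #   bit 28 = 1  t=0,i=20
  ##.## -> .   bit 27 = 0  t=0,i=9
  ##.#. -> #   bit 26 = 1  t=1,i=22
  ##..# -> .   bit 25 = 0  t=1,i=5
  ##... -> #   bit 24 = 1  t=0,i=12
  #.### -> .   bit 23 = 0  t=0,i=5
  #.##. -> #   bit 22 = 1  t=0,i=10
  #.#.# -> #   bit 21 = 1  t=1,i=0
  #.#.. -> #   bit 20 = 1  t=4,i=6
  #..## -> .   bit 19 = 0  t=1,i=6
  #..#. -> .   bit 18 = 0  t=2,i=3
  #...# -> #   bit 17 = 1  t=0,i=13
  #.... -> .   bit 16 = 0  t=0,i=22
  .#### -> .   bit 15 = 0  t=0,i=6
  .###. -> .   bit 14 = 0  t=1,i=3
  .##.# -> .   bit 13 = 0  t=1,i=8
  .##.. -> #   bit 12 = 1  t=0,i=11
  .#.## -> #   bit 11 = 1  t=0,i=4
  .#.#. -> #   bit 10 = 1  t=4,i=5
  .#..# -> .   bit 9 = 0  t=3,i=21
  .#... -> .   bit 8 = 0  t=2,i=5
  ..### -> .   bit 7 = 0  t=1,i=19
  ..##. -> .   bit 6 = 0  t=1,i=7
  ..#.# -> #   bit 5 = 1  t=0,i=3
  ..#.. -> .   bit 4 = 0  t=2,i=4
  ...## -> #   bit 3 = 1  t=2,i=14
  ...#. -> #   bit 2 = 1  t=0,i=2
  ....# -> .   bit 1 = 0  t=0,i=1
  ..... -> #   bit 0 = 1  t=0,i=0
  bits 01110101011100100001110000101101 = 1970412589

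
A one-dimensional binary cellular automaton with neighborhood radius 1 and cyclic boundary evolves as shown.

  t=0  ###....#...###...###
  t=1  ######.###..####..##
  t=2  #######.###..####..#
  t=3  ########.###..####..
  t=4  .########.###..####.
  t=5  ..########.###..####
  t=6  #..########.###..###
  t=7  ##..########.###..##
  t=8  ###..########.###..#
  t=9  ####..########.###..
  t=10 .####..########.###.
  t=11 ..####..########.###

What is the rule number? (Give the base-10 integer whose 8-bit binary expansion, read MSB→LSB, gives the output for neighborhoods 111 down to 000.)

  nb ###: next=#  (t=0,i=0, bit7=1)
  nb ##.: next=#  (t=0,i=2, bit6=1)
  nb #.#: next=#  (t=1,i=6, bit5=1)
  nb #..: next=#  (t=0,i=3, bit4=1)
  nb .##: next=.  (t=0,i=11, bit3=0)
  nb .#.: next=#  (t=0,i=7, bit2=1)
  nb ..#: next=.  (t=0,i=6, bit1=0)
  nb ...: next=#  (t=0,i=4, bit0=1)
  bits 11110101 = 245

245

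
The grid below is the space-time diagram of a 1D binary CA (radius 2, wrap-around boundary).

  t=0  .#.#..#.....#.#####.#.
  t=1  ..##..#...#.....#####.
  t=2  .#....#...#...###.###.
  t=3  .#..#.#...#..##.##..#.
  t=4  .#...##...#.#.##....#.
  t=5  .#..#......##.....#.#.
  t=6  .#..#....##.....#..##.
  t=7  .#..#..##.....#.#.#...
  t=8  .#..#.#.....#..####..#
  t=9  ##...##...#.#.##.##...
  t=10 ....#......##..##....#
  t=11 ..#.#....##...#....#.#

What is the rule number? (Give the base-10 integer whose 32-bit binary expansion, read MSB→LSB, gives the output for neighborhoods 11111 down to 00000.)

  [31] ##### => #  t=0,i=16
  [30] ####. => #  t=0,i=17
  [29] ###.# => #  t=0,i=18
  [28] ###.. => #  t=1,i=20
  [27] ##.## => #  t=2,i=17
  [26] ##.#. => #  t=0,i=19
  [25] ##..# => .  t=1,i=4
  [24] ##... => .  t=1,i=21
  [23] #.### => .  t=0,i=14
  [22] #.##. => .  t=3,i=16
  [21] #.#.# => #  t=4,i=12
  [20] #.#.. => #  t=0,i=3
  [19] #..## => #  t=3,i=12
  [18] #..#. => .  t=0,i=0
  [17] #...# => .  t=1,i=0
  [16] #.... => .  t=0,i=8
  [15] .#### => .  t=0,i=15
  [14] .###. => .  t=2,i=15
  [13] .##.# => #  t=3,i=14
  [12] .##.. => .  t=1,i=3
  [11] .#.## => .  t=0,i=13
  [10] .#.#. => #  t=0,i=2
  [9] .#..# => .  t=0,i=4
  [8] .#... => .  t=0,i=7
  [7] ..### => #  t=1,i=16
  [6] ..##. => .  t=1,i=2
  [5] ..#.# => .  t=0,i=1
  [4] ..#.. => #  t=0,i=6
  [3] ...## => #  t=1,i=1
  [2] ...#. => .  t=0,i=11
  [1] ....# => #  t=0,i=10
  [0] ..... => .  t=0,i=9
  bits 11111100001110000010010010011010 = 4231537818

4231537818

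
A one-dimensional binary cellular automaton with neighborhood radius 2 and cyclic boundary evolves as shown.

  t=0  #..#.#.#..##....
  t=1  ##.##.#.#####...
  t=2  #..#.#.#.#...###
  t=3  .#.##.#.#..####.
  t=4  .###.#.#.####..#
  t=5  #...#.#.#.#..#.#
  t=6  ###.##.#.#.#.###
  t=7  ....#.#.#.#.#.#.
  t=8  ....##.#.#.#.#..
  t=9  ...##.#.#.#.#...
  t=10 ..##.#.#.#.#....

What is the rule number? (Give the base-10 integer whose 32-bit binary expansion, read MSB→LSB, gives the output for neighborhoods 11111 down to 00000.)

122330872

  ##### -> .   bit 31 = 0  t=1,i=10
  ####. -> .   bit 30 = 0  t=1,i=11
  ###.# -> .   bit 29 = 0  t=4,i=3
  ###.. -> .   bit 28 = 0  t=1,i=12
  ##.## -> .   bit 27 = 0  t=1,i=2
  ##.#. -> #   bit 26 = 1  t=1,i=5
  ##..# -> #   bit 25 = 1  t=2,i=1
  ##... -> #   bit 24 = 1  t=0,i=12
  #.### -> .   bit 23 = 0  t=1,i=8
  #.##. -> #   bit 22 = 1  t=1,i=3
  #.#.# -> .   bit 21 = 0  t=0,i=5
  #.#.. -> .   bit 20 = 0  t=0,i=7
  #..## -> #   bit 19 = 1  t=0,i=9
  #..#. -> .   bit 18 = 0  t=0,i=2
  #...# -> #   bit 17 = 1  t=1,i=14
  #.... -> .   bit 16 = 0  t=0,i=13
  .#### -> #   bit 15 = 1  t=1,i=9
  .###. -> .   bit 14 = 0  t=4,i=2
  .##.# -> .   bit 13 = 0  t=1,i=1
  .##.. -> #   bit 12 = 1  t=0,i=11
  .#.## -> #   bit 11 = 1  t=1,i=7
  .#.#. -> #   bit 10 = 1  t=0,i=4
  .#..# -> #   bit 9 = 1  t=0,i=1
  .#... -> .   bit 8 = 0  t=2,i=10
  ..### -> #   bit 7 = 1  t=2,i=13
  ..##. -> #   bit 6 = 1  t=0,i=10
  ..#.# -> #   bit 5 = 1  t=0,i=3
  ..#.. -> #   bit 4 = 1  t=0,i=0
  ...## -> #   bit 3 = 1  t=1,i=15
  ...#. -> .   bit 2 = 0  t=0,i=15
  ....# -> .   bit 1 = 0  t=0,i=14
  ..... -> .   bit 0 = 0  t=7,i=1
  bits 00000111010010101001111011111000 = 122330872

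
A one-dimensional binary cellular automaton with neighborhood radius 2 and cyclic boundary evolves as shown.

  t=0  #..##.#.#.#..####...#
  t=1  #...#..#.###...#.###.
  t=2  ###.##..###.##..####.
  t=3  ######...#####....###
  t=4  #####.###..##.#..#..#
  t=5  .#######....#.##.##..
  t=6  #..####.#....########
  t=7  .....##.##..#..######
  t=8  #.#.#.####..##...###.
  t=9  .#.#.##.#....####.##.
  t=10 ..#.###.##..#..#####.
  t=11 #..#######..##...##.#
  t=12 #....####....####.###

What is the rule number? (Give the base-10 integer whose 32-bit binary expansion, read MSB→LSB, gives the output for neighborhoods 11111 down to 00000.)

3922886425

  #####|#  b31=1 t=3,i=0
  ####.|#  b30=1 t=0,i=15
  ###.#|#  b29=1 t=1,i=19
  ###..|.  b28=0 t=0,i=16
  ##.##|#  b27=1 t=2,i=3
  ##.#.|.  b26=0 t=0,i=5
  ##..#|.  b25=0 t=0,i=1
  ##...|#  b24=1 t=0,i=17
  #.###|#  b23=1 t=1,i=9
  #.##.|#  b22=1 t=2,i=4
  #.#.#|.  b21=0 t=0,i=6
  #.#..|#  b20=1 t=0,i=10
  #..##|.  b19=0 t=0,i=2
  #..#.|.  b18=0 t=1,i=6
  #...#|#  b17=1 t=0,i=18
  #....|.  b16=0 t=3,i=15
  .####|.  b15=0 t=0,i=14
  .###.|#  b14=1 t=1,i=10
  .##.#|#  b13=1 t=0,i=4
  .##..|#  b12=1 t=0,i=0
  .#.##|#  b11=1 t=1,i=8
  .#.#.|#  b10=1 t=0,i=7
  .#..#|#  b9=1 t=0,i=11
  .#...|#  b8=1 t=1,i=1
  ..###|.  b7=0 t=0,i=13
  ..##.|.  b6=0 t=0,i=3
  ..#.#|.  b5=0 t=1,i=7
  ..#..|#  b4=1 t=1,i=4
  ...##|#  b3=1 t=0,i=19
  ...#.|.  b2=0 t=1,i=3
  ....#|.  b1=0 t=3,i=16
  .....|#  b0=1 t=7,i=2
  bits 11101001110100100111111100011001 = 3922886425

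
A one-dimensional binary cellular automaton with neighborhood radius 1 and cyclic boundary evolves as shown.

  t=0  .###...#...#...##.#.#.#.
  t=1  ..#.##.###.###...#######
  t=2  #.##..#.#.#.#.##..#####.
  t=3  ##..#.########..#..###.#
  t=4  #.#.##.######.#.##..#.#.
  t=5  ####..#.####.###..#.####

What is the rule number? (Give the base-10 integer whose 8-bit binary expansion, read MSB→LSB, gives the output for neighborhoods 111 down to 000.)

181

  ### -> #   bit 7 = 1  t=0,i=2
  ##. -> .   bit 6 = 0  t=0,i=3
  #.# -> #   bit 5 = 1  t=0,i=17
  #.. -> #   bit 4 = 1  t=0,i=4
  .## -> .   bit 3 = 0  t=0,i=1
  .#. -> #   bit 2 = 1  t=0,i=7
  ..# -> .   bit 1 = 0  t=0,i=0
  ... -> #   bit 0 = 1  t=0,i=5
  bits 10110101 = 181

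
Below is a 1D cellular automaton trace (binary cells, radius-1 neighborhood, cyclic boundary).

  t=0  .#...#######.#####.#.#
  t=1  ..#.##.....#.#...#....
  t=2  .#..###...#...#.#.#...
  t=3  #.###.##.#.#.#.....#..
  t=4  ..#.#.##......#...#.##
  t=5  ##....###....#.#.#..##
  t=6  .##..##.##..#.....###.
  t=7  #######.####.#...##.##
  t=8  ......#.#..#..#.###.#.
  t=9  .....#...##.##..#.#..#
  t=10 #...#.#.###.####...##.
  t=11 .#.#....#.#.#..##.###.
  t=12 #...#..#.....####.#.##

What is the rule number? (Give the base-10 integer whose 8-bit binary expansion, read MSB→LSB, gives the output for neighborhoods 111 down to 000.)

  ###|.  b7=0 t=0,i=6
  ##.|#  b6=1 t=0,i=11
  #.#|.  b5=0 t=0,i=0
  #..|#  b4=1 t=0,i=2
  .##|#  b3=1 t=0,i=5
  .#.|.  b2=0 t=0,i=1
  ..#|#  b1=1 t=0,i=4
  ...|.  b0=0 t=0,i=3
  bits 01011010 = 90

90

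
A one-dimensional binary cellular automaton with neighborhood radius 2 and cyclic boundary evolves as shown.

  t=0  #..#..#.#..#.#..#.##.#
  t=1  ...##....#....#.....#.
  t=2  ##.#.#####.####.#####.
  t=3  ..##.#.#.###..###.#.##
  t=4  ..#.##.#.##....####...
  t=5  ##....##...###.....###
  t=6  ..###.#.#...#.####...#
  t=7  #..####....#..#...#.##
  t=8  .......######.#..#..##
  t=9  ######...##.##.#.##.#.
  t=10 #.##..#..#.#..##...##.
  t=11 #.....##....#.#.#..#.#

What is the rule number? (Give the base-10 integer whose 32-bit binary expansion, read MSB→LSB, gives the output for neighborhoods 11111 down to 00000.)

  [31] ##### => #  t=2,i=7
  [30] ####. => .  t=2,i=8
  [29] ###.# => #  t=2,i=9
  [28] ###.. => .  t=3,i=11
  [27] ##.## => #  t=0,i=20
  [26] ##.#. => #  t=2,i=2
  [25] ##..# => .  t=0,i=1
  [24] ##... => #  t=1,i=5
  [23] #.### => #  t=2,i=5
  [22] #.##. => .  t=0,i=18
  [21] #.#.# => #  t=2,i=3
  [20] #.#.. => .  t=0,i=8
  [19] #..## => .  t=3,i=1
  [18] #..#. => .  t=0,i=2
  [17] #...# => .  t=5,i=9
  [16] #.... => #  t=1,i=0
  [15] .#### => .  t=2,i=6
  [14] .###. => #  t=3,i=10
  [13] .##.# => .  t=0,i=19
  [12] .##.. => .  t=0,i=0
  [11] .#.## => .  t=0,i=17
  [10] .#.#. => .  t=0,i=7
  [9] .#..# => #  t=0,i=4
  [8] .#... => .  t=1,i=10
  [7] ..### => .  t=3,i=14
  [6] ..##. => #  t=1,i=3
  [5] ..#.# => .  t=0,i=6
  [4] ..#.. => #  t=0,i=3
  [3] ...## => .  t=1,i=2
  [2] ...#. => #  t=1,i=8
  [1] ....# => #  t=1,i=1
  [0] ..... => #  t=1,i=17
  bits 10101101101000010100001001010111 = 2913026647

2913026647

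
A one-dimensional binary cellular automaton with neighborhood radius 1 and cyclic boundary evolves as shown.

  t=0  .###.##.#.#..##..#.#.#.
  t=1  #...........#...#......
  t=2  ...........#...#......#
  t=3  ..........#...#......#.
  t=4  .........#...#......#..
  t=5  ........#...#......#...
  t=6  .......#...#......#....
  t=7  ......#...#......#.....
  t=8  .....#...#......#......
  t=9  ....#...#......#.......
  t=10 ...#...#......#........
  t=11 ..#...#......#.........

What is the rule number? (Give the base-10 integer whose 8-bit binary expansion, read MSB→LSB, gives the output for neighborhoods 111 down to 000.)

  [7] ### => .  t=0,i=2
  [6] ##. => .  t=0,i=3
  [5] #.# => .  t=0,i=4
  [4] #.. => .  t=0,i=11
  [3] .## => .  t=0,i=1
  [2] .#. => .  t=0,i=8
  [1] ..# => #  t=0,i=0
  [0] ... => .  t=1,i=2
  bits 00000010 = 2

2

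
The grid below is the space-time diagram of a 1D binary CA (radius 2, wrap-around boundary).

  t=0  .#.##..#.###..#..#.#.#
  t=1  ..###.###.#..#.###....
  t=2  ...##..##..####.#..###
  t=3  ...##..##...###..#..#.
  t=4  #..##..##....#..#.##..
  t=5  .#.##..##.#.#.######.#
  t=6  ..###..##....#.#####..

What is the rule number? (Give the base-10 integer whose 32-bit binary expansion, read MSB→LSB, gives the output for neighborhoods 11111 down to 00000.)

  [31] ##### => #  t=5,i=16
  [30] ####. => #  t=2,i=13
  [29] ###.# => #  t=1,i=4
  [28] ###.. => .  t=0,i=11
  [27] ##.## => .  t=1,i=5
  [26] ##.#. => .  t=1,i=9
  [25] ##..# => .  t=0,i=5
  [24] ##... => .  t=1,i=18
  [23] #.### => .  t=0,i=9
  [22] #.##. => #  t=0,i=3
  [21] #.#.# => .  t=0,i=1
  [20] #.#.. => .  t=1,i=10
  [19] #..## => .  t=2,i=6
  [18] #..#. => #  t=0,i=6
  [17] #...# => .  t=2,i=1
  [16] #.... => #  t=1,i=19
  [15] .#### => #  t=2,i=12
  [14] .###. => #  t=0,i=10
  [13] .##.# => #  t=5,i=8
  [12] .##.. => #  t=0,i=4
  [11] .#.## => #  t=0,i=2
  [10] .#.#. => .  t=0,i=0
  [9] .#..# => #  t=0,i=15
  [8] .#... => .  t=3,i=21
  [7] ..### => .  t=1,i=2
  [6] ..##. => #  t=2,i=3
  [5] ..#.# => #  t=0,i=7
  [4] ..#.. => .  t=0,i=14
  [3] ...## => .  t=1,i=1
  [2] ...#. => #  t=4,i=12
  [1] ....# => .  t=1,i=0
  [0] ..... => #  t=1,i=20
  bits 11100000010001011111101001100101 = 3762682469

3762682469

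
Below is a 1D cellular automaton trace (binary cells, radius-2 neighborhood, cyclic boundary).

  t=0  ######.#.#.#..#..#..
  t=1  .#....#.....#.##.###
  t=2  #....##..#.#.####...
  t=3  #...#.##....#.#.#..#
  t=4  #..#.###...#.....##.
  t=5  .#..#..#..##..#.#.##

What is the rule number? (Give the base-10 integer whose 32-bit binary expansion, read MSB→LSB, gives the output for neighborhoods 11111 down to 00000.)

508082717

  nb #####: next=.  (t=0,i=2, bit31=0)
  nb ####.: next=.  (t=0,i=4, bit30=0)
  nb ###.#: next=.  (t=0,i=5, bit29=0)
  nb ###..: next=#  (t=2,i=16, bit28=1)
  nb ##.##: next=#  (t=1,i=16, bit27=1)
  nb ##.#.: next=#  (t=0,i=6, bit26=1)
  nb ##..#: next=#  (t=2,i=7, bit25=1)
  nb ##...: next=.  (t=2,i=17, bit24=0)
  nb #.###: next=.  (t=1,i=17, bit23=0)
  nb #.##.: next=#  (t=1,i=14, bit22=1)
  nb #.#.#: next=.  (t=0,i=7, bit21=0)
  nb #.#..: next=.  (t=0,i=11, bit20=0)
  nb #..##: next=#  (t=0,i=19, bit19=1)
  nb #..#.: next=.  (t=0,i=13, bit18=0)
  nb #...#: next=.  (t=2,i=18, bit17=0)
  nb #....: next=.  (t=1,i=3, bit16=0)
  nb .####: next=#  (t=0,i=1, bit15=1)
  nb .###.: next=.  (t=1,i=18, bit14=0)
  nb .##.#: next=#  (t=1,i=15, bit13=1)
  nb .##..: next=#  (t=2,i=6, bit12=1)
  nb .#.##: next=#  (t=1,i=13, bit11=1)
  nb .#.#.: next=.  (t=0,i=8, bit10=0)
  nb .#..#: next=#  (t=0,i=12, bit9=1)
  nb .#...: next=.  (t=1,i=2, bit8=0)
  nb ..###: next=.  (t=0,i=0, bit7=0)
  nb ..##.: next=.  (t=2,i=5, bit6=0)
  nb ..#.#: next=.  (t=1,i=12, bit5=0)
  nb ..#..: next=#  (t=0,i=14, bit4=1)
  nb ...##: next=#  (t=2,i=4, bit3=1)
  nb ...#.: next=#  (t=1,i=5, bit2=1)
  nb ....#: next=.  (t=1,i=4, bit1=0)
  nb .....: next=#  (t=1,i=9, bit0=1)
  bits 00011110010010001011101000011101 = 508082717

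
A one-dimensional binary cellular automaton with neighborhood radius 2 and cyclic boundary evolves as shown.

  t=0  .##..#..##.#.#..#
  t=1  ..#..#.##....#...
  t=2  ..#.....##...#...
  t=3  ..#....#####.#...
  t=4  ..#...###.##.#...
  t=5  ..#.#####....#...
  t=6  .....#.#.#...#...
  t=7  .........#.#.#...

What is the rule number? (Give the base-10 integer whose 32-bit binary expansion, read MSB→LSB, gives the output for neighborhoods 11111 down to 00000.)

  ##### -> .   bit 31 = 0  t=3,i=9
  ####. -> #   bit 30 = 1  t=3,i=10
  ###.# -> #   bit 29 = 1  t=3,i=11
  ###.. -> .   bit 28 = 0  t=5,i=8
  ##.## -> .   bit 27 = 0  t=4,i=9
  ##.#. -> .   bit 26 = 0  t=0,i=10
  ##..# -> .   bit 25 = 0  t=0,i=3
  ##... -> #   bit 24 = 1  t=1,i=9
  #.### -> .   bit 23 = 0  t=5,i=4
  #.##. -> .   bit 22 = 0  t=0,i=1
  #.#.# -> .   bit 21 = 0  t=0,i=11
  #.#.. -> #   bit 20 = 1  t=0,i=13
  #..## -> #   bit 19 = 1  t=0,i=7
  #..#. -> .   bit 18 = 0  t=0,i=4
  #...# -> #   bit 17 = 1  t=2,i=11
  #.... -> .   bit 16 = 0  t=1,i=10
  .#### -> #   bit 15 = 1  t=3,i=8
  .###. -> #   bit 14 = 1  t=4,i=7
  .##.# -> .   bit 13 = 0  t=0,i=9
  .##.. -> #   bit 12 = 1  t=0,i=2
  .#.## -> .   bit 11 = 0  t=0,i=0
  .#.#. -> .   bit 10 = 0  t=0,i=12
  .#..# -> .   bit 9 = 0  t=0,i=6
  .#... -> .   bit 8 = 0  t=1,i=14
  ..### -> #   bit 7 = 1  t=3,i=7
  ..##. -> #   bit 6 = 1  t=0,i=8
  ..#.# -> .   bit 5 = 0  t=0,i=16
  ..#.. -> #   bit 4 = 1  t=0,i=5
  ...## -> #   bit 3 = 1  t=2,i=7
  ...#. -> .   bit 2 = 0  t=1,i=1
  ....# -> .   bit 1 = 0  t=1,i=0
  ..... -> .   bit 0 = 0  t=1,i=16
  bits 01100001000110101101000011011000 = 1629147352

1629147352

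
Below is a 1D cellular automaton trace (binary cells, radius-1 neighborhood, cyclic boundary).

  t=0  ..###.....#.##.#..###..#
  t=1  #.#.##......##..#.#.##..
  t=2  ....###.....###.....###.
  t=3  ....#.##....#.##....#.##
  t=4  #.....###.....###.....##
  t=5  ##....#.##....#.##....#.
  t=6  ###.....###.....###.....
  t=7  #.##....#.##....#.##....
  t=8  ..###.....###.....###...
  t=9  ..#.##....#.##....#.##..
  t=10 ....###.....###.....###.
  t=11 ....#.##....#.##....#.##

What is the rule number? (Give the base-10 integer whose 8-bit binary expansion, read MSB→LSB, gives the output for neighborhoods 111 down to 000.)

  nb ###: next=.  (t=0,i=3, bit7=0)
  nb ##.: next=#  (t=0,i=4, bit6=1)
  nb #.#: next=.  (t=0,i=11, bit5=0)
  nb #..: next=#  (t=0,i=0, bit4=1)
  nb .##: next=#  (t=0,i=2, bit3=1)
  nb .#.: next=.  (t=0,i=10, bit2=0)
  nb ..#: next=.  (t=0,i=1, bit1=0)
  nb ...: next=.  (t=0,i=6, bit0=0)
  bits 01011000 = 88

88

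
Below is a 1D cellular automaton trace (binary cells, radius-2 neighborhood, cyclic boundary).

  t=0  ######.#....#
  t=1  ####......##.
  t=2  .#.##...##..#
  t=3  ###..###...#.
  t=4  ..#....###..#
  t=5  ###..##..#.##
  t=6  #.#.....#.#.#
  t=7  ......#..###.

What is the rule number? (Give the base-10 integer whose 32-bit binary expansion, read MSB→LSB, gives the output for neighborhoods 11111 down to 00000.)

2569440794

  [31] ##### => #  t=0,i=1
  [30] ####. => .  t=0,i=4
  [29] ###.# => .  t=0,i=5
  [28] ###.. => #  t=1,i=3
  [27] ##.## => #  t=1,i=12
  [26] ##.#. => .  t=0,i=6
  [25] ##..# => .  t=2,i=10
  [24] ##... => #  t=1,i=4
  [23] #.### => .  t=1,i=0
  [22] #.##. => .  t=2,i=3
  [21] #.#.# => #  t=2,i=1
  [20] #.#.. => .  t=0,i=7
  [19] #..## => .  t=3,i=4
  [18] #..#. => #  t=2,i=11
  [17] #...# => #  t=2,i=6
  [16] #.... => .  t=0,i=9
  [15] .#### => #  t=0,i=0
  [14] .###. => .  t=3,i=1
  [13] .##.# => .  t=1,i=11
  [12] .##.. => .  t=2,i=4
  [11] .#.## => #  t=2,i=2
  [10] .#.#. => #  t=2,i=0
  [9] .#..# => #  t=4,i=0
  [8] .#... => .  t=0,i=8
  [7] ..### => .  t=0,i=12
  [6] ..##. => .  t=1,i=10
  [5] ..#.# => .  t=2,i=12
  [4] ..#.. => #  t=4,i=2
  [3] ...## => #  t=0,i=11
  [2] ...#. => .  t=3,i=10
  [1] ....# => #  t=0,i=10
  [0] ..... => .  t=1,i=6
  bits 10011001001001101000111000011010 = 2569440794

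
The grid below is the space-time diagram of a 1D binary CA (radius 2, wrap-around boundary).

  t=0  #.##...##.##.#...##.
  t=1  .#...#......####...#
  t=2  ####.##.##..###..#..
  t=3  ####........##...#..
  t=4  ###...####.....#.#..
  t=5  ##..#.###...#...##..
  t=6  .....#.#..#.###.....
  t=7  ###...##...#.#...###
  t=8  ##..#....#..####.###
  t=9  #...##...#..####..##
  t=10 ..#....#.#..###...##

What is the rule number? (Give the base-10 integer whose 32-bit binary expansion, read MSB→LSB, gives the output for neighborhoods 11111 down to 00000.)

  [31] ##### => #  t=7,i=0
  [30] ####. => #  t=1,i=14
  [29] ###.# => #  t=2,i=3
  [28] ###.. => .  t=1,i=15
  [27] ##.## => .  t=0,i=9
  [26] ##.#. => #  t=0,i=12
  [25] ##..# => .  t=2,i=10
  [24] ##... => .  t=0,i=4
  [23] #.### => .  t=5,i=6
  [22] #.##. => .  t=0,i=2
  [21] #.#.# => .  t=0,i=0
  [20] #.#.. => #  t=0,i=13
  [19] #..## => .  t=2,i=11
  [18] #..#. => .  t=2,i=16
  [17] #...# => #  t=0,i=5
  [16] #.... => .  t=1,i=7
  [15] .#### => #  t=1,i=13
  [14] .###. => #  t=2,i=13
  [13] .##.# => .  t=0,i=8
  [12] .##.. => .  t=0,i=3
  [11] .#.## => #  t=0,i=1
  [10] .#.#. => #  t=1,i=0
  [9] .#..# => .  t=2,i=18
  [8] .#... => #  t=0,i=14
  [7] ..### => #  t=1,i=12
  [6] ..##. => .  t=0,i=7
  [5] ..#.# => .  t=1,i=19
  [4] ..#.. => #  t=1,i=5
  [3] ...## => .  t=0,i=6
  [2] ...#. => .  t=1,i=4
  [1] ....# => .  t=1,i=10
  [0] ..... => #  t=1,i=8
  bits 11100100000100101100110110010001 = 3826437521

3826437521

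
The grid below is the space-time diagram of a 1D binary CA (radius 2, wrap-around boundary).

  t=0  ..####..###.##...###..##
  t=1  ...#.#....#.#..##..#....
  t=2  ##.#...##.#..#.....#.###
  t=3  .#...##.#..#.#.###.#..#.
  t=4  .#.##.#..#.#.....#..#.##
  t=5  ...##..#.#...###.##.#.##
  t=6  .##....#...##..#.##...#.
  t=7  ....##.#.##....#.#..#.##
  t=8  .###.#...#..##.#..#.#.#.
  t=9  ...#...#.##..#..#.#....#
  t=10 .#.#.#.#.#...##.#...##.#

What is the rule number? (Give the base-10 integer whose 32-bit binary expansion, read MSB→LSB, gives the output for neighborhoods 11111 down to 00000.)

  [31] ##### => .  t=2,i=23
  [30] ####. => .  t=0,i=4
  [29] ###.# => #  t=0,i=10
  [28] ###.. => #  t=0,i=5
  [27] ##.## => .  t=0,i=11
  [26] ##.#. => .  t=2,i=2
  [25] ##..# => .  t=0,i=0
  [24] ##... => .  t=0,i=14
  [23] #.### => .  t=2,i=21
  [22] #.##. => #  t=0,i=12
  [21] #.#.# => .  t=3,i=13
  [20] #.#.. => .  t=1,i=5
  [19] #..## => .  t=0,i=1
  [18] #..#. => .  t=1,i=18
  [17] #...# => #  t=0,i=15
  [16] #.... => #  t=1,i=7
  [15] .#### => #  t=0,i=3
  [14] .###. => .  t=0,i=9
  [13] .##.# => #  t=2,i=8
  [12] .##.. => .  t=0,i=13
  [11] .#.## => .  t=2,i=20
  [10] .#.#. => .  t=1,i=4
  [9] .#..# => #  t=1,i=13
  [8] .#... => .  t=1,i=6
  [7] ..### => .  t=0,i=2
  [6] ..##. => .  t=0,i=22
  [5] ..#.# => #  t=1,i=3
  [4] ..#.. => #  t=1,i=19
  [3] ...## => #  t=0,i=16
  [2] ...#. => .  t=1,i=2
  [1] ....# => #  t=1,i=1
  [0] ..... => #  t=1,i=0
  bits 00110000010000111010001000111011 = 809738811

809738811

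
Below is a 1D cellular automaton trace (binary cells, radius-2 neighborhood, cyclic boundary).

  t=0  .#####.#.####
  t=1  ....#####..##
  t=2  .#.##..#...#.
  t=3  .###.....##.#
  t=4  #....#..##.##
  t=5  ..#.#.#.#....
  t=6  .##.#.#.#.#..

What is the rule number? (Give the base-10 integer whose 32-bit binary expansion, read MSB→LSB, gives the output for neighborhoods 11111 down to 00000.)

  ##### -> .   bit 31 = 0  t=0,i=3
  ####. -> #   bit 30 = 1  t=0,i=4
  ###.# -> #   bit 29 = 1  t=0,i=5
  ###.. -> .   bit 28 = 0  t=1,i=8
  ##.## -> .   bit 27 = 0  t=0,i=0
  ##.#. -> #   bit 26 = 1  t=0,i=6
  ##..# -> .   bit 25 = 0  t=1,i=9
  ##... -> .   bit 24 = 0  t=1,i=0
  #.### -> .   bit 23 = 0  t=0,i=1
  #.##. -> #   bit 22 = 1  t=2,i=3
  #.#.# -> #   bit 21 = 1  t=0,i=7
  #.#.. -> #   bit 20 = 1  t=5,i=8
  #..## -> .   bit 19 = 0  t=1,i=10
  #..#. -> .   bit 18 = 0  t=2,i=0
  #...# -> #   bit 17 = 1  t=2,i=9
  #.... -> #   bit 16 = 1  t=1,i=1
  .#### -> .   bit 15 = 0  t=0,i=2
  .###. -> .   bit 14 = 0  t=3,i=2
  .##.# -> .   bit 13 = 0  t=3,i=10
  .##.. -> .   bit 12 = 0  t=1,i=12
  .#.## -> #   bit 11 = 1  t=0,i=8
  .#.#. -> .   bit 10 = 0  t=5,i=3
  .#..# -> #   bit 9 = 1  t=2,i=12
  .#... -> .   bit 8 = 0  t=2,i=8
  ..### -> #   bit 7 = 1  t=1,i=4
  ..##. -> #   bit 6 = 1  t=1,i=11
  ..#.# -> #   bit 5 = 1  t=2,i=1
  ..#.. -> .   bit 4 = 0  t=2,i=7
  ...## -> #   bit 3 = 1  t=1,i=3
  ...#. -> #   bit 2 = 1  t=2,i=10
  ....# -> .   bit 1 = 0  t=1,i=2
  ..... -> .   bit 0 = 0  t=3,i=6
  bits 01100100011100110000101011101100 = 1685261036

1685261036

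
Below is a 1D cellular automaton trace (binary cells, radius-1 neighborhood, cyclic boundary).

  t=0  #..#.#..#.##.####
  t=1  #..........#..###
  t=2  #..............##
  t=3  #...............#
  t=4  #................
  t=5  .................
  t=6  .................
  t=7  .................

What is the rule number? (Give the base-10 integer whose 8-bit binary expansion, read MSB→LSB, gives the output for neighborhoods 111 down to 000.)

  [7] ### => #  t=0,i=14
  [6] ##. => #  t=0,i=0
  [5] #.# => .  t=0,i=4
  [4] #.. => .  t=0,i=1
  [3] .## => .  t=0,i=10
  [2] .#. => .  t=0,i=3
  [1] ..# => .  t=0,i=2
  [0] ... => .  t=1,i=2
  bits 11000000 = 192

192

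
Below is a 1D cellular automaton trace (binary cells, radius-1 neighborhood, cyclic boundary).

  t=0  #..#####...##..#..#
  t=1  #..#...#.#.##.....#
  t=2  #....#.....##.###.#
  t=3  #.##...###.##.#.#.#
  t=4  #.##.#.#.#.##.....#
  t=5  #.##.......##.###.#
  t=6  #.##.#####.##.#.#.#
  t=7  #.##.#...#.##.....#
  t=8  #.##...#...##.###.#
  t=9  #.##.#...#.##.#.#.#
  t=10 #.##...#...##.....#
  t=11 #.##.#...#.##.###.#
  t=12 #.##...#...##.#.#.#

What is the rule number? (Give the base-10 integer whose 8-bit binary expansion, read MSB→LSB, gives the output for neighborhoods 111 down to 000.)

73

  [7] ### => .  t=0,i=4
  [6] ##. => #  t=0,i=0
  [5] #.# => .  t=1,i=8
  [4] #.. => .  t=0,i=1
  [3] .## => #  t=0,i=3
  [2] .#. => .  t=0,i=15
  [1] ..# => .  t=0,i=2
  [0] ... => #  t=0,i=9
  bits 01001001 = 73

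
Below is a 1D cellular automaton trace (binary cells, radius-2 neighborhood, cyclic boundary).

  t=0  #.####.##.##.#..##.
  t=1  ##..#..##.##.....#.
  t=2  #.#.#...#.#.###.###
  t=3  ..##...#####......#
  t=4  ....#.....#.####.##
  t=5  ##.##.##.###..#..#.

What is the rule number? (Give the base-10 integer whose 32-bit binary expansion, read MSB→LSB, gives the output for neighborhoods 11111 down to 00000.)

  [31] ##### => .  t=3,i=9
  [30] ####. => #  t=0,i=4
  [29] ###.# => .  t=0,i=5
  [28] ###.. => .  t=3,i=11
  [27] ##.## => .  t=0,i=6
  [26] ##.#. => .  t=0,i=12
  [25] ##..# => #  t=1,i=2
  [24] ##... => #  t=1,i=12
  [23] #.### => .  t=0,i=2
  [22] #.##. => #  t=0,i=7
  [21] #.#.# => #  t=0,i=0
  [20] #.#.. => .  t=0,i=13
  [19] #..## => .  t=0,i=15
  [18] #..#. => .  t=1,i=3
  [17] #...# => .  t=2,i=6
  [16] #.... => #  t=1,i=13
  [15] .#### => .  t=0,i=3
  [14] .###. => .  t=2,i=13
  [13] .##.# => #  t=0,i=8
  [12] .##.. => .  t=1,i=1
  [11] .#.## => #  t=0,i=1
  [10] .#.#. => #  t=2,i=3
  [9] .#..# => .  t=0,i=14
  [8] .#... => .  t=2,i=5
  [7] ..### => .  t=3,i=7
  [6] ..##. => .  t=0,i=16
  [5] ..#.# => #  t=1,i=17
  [4] ..#.. => #  t=1,i=4
  [3] ...## => .  t=3,i=6
  [2] ...#. => #  t=1,i=16
  [1] ....# => .  t=1,i=15
  [0] ..... => #  t=1,i=14
  bits 01000011011000010010110000110101 = 1130441781

1130441781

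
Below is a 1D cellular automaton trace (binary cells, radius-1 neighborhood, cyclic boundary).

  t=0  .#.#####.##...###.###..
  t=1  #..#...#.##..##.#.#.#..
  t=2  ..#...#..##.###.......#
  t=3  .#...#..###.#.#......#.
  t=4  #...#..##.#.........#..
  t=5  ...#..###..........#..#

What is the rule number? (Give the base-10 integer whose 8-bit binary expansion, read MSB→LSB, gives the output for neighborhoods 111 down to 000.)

74

  ### -> .   bit 7 = 0  t=0,i=4
  ##. -> #   bit 6 = 1  t=0,i=7
  #.# -> .   bit 5 = 0  t=0,i=2
  #.. -> .   bit 4 = 0  t=0,i=11
  .## -> #   bit 3 = 1  t=0,i=3
  .#. -> .   bit 2 = 0  t=0,i=1
  ..# -> #   bit 1 = 1  t=0,i=0
  ... -> .   bit 0 = 0  t=0,i=12
  bits 01001010 = 74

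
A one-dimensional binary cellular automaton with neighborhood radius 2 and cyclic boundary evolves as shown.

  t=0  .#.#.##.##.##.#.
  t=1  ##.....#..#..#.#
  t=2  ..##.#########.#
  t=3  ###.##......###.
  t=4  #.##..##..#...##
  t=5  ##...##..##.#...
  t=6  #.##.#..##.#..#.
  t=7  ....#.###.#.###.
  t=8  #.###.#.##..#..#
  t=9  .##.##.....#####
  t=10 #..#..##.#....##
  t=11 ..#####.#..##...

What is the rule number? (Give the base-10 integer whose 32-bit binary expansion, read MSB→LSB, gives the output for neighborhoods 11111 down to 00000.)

1838088822

  nb #####: next=.  (t=2,i=7, bit31=0)
  nb ####.: next=#  (t=2,i=12, bit30=1)
  nb ###.#: next=#  (t=2,i=13, bit29=1)
  nb ###..: next=.  (t=1,i=1, bit28=0)
  nb ##.##: next=#  (t=0,i=7, bit27=1)
  nb ##.#.: next=#  (t=0,i=13, bit26=1)
  nb ##..#: next=.  (t=4,i=4, bit25=0)
  nb ##...: next=#  (t=1,i=2, bit24=1)
  nb #.###: next=#  (t=1,i=15, bit23=1)
  nb #.##.: next=.  (t=0,i=5, bit22=0)
  nb #.#.#: next=.  (t=0,i=3, bit21=0)
  nb #.#..: next=.  (t=0,i=14, bit20=0)
  nb #..##: next=#  (t=2,i=1, bit19=1)
  nb #..#.: next=#  (t=0,i=0, bit18=1)
  nb #...#: next=#  (t=4,i=12, bit17=1)
  nb #....: next=#  (t=1,i=3, bit16=1)
  nb .####: next=.  (t=2,i=6, bit15=0)
  nb .###.: next=.  (t=1,i=0, bit14=0)
  nb .##.#: next=.  (t=0,i=6, bit13=0)
  nb .##..: next=.  (t=3,i=5, bit12=0)
  nb .#.##: next=.  (t=0,i=4, bit11=0)
  nb .#.#.: next=.  (t=0,i=2, bit10=0)
  nb .#..#: next=#  (t=0,i=15, bit9=1)
  nb .#...: next=.  (t=4,i=11, bit8=0)
  nb ..###: next=.  (t=3,i=12, bit7=0)
  nb ..##.: next=#  (t=2,i=2, bit6=1)
  nb ..#.#: next=#  (t=0,i=1, bit5=1)
  nb ..#..: next=#  (t=1,i=7, bit4=1)
  nb ...##: next=.  (t=3,i=11, bit3=0)
  nb ...#.: next=#  (t=1,i=6, bit2=1)
  nb ....#: next=#  (t=1,i=5, bit1=1)
  nb .....: next=.  (t=1,i=4, bit0=0)
  bits 01101101100011110000001001110110 = 1838088822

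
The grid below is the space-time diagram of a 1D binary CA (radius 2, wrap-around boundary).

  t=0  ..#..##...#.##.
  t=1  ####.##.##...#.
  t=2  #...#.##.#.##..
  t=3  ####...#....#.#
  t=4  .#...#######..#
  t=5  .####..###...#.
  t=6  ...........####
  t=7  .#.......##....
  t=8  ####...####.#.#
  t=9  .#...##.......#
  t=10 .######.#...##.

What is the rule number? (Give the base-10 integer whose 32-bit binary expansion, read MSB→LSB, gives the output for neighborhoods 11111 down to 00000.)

  ##### -> #   bit 31 = 1  t=3,i=1
  ####. -> .   bit 30 = 0  t=1,i=2
  ###.# -> .   bit 29 = 0  t=1,i=3
  ###.. -> .   bit 28 = 0  t=3,i=3
  ##.## -> #   bit 27 = 1  t=1,i=4
  ##.#. -> .   bit 26 = 0  t=2,i=8
  ##..# -> .   bit 25 = 0  t=2,i=13
  ##... -> .   bit 24 = 0  t=0,i=7
  #.### -> #   bit 23 = 1  t=1,i=0
  #.##. -> .   bit 22 = 0  t=0,i=12
  #.#.# -> .   bit 21 = 0  t=2,i=9
  #.#.. -> #   bit 20 = 1  t=4,i=1
  #..## -> .   bit 19 = 0  t=0,i=4
  #..#. -> #   bit 18 = 1  t=2,i=14
  #...# -> #   bit 17 = 1  t=0,i=0
  #.... -> #   bit 16 = 1  t=3,i=9
  .#### -> .   bit 15 = 0  t=1,i=1
  .###. -> .   bit 14 = 0  t=5,i=8
  .##.# -> #   bit 13 = 1  t=1,i=6
  .##.. -> #   bit 12 = 1  t=0,i=6
  .#.## -> .   bit 11 = 0  t=0,i=11
  .#.#. -> .   bit 10 = 0  t=4,i=0
  .#..# -> #   bit 9 = 1  t=0,i=3
  .#... -> #   bit 8 = 1  t=2,i=1
  ..### -> .   bit 7 = 0  t=4,i=5
  ..##. -> #   bit 6 = 1  t=0,i=5
  ..#.# -> .   bit 5 = 0  t=0,i=10
  ..#.. -> #   bit 4 = 1  t=0,i=2
  ...## -> #   bit 3 = 1  t=4,i=4
  ...#. -> #   bit 2 = 1  t=0,i=1
  ....# -> #   bit 1 = 1  t=3,i=10
  ..... -> .   bit 0 = 0  t=6,i=2
  bits 10001000100101110011001101011110 = 2291610462

2291610462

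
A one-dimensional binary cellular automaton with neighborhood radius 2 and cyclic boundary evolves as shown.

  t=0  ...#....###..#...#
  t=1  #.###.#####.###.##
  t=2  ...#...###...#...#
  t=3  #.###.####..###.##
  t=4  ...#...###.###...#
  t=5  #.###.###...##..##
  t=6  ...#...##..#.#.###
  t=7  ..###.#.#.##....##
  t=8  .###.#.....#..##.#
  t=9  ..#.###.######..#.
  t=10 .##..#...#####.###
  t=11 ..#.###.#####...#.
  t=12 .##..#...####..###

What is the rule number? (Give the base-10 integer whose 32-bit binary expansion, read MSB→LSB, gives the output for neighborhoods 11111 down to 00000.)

3558659007

  [31] ##### => #  t=1,i=8
  [30] ####. => #  t=1,i=9
  [29] ###.# => .  t=1,i=0
  [28] ###.. => #  t=0,i=10
  [27] ##.## => .  t=1,i=1
  [26] ##.#. => #  t=7,i=5
  [25] ##..# => .  t=0,i=11
  [24] ##... => .  t=2,i=10
  [23] #.### => .  t=1,i=2
  [22] #.##. => .  t=7,i=10
  [21] #.#.# => .  t=6,i=13
  [20] #.#.. => #  t=8,i=5
  [19] #..## => #  t=3,i=11
  [18] #..#. => #  t=0,i=12
  [17] #...# => .  t=0,i=1
  [16] #.... => .  t=0,i=5
  [15] .#### => #  t=1,i=7
  [14] .###. => #  t=0,i=9
  [13] .##.# => .  t=8,i=15
  [12] .##.. => #  t=5,i=13
  [11] .#.## => .  t=6,i=14
  [10] .#.#. => .  t=6,i=12
  [9] .#..# => #  t=8,i=12
  [8] .#... => #  t=0,i=0
  [7] ..### => #  t=0,i=8
  [6] ..##. => .  t=5,i=12
  [5] ..#.# => #  t=6,i=11
  [4] ..#.. => #  t=0,i=3
  [3] ...## => #  t=0,i=7
  [2] ...#. => #  t=0,i=2
  [1] ....# => #  t=0,i=6
  [0] ..... => #  t=8,i=8
  bits 11010100000111001101001110111111 = 3558659007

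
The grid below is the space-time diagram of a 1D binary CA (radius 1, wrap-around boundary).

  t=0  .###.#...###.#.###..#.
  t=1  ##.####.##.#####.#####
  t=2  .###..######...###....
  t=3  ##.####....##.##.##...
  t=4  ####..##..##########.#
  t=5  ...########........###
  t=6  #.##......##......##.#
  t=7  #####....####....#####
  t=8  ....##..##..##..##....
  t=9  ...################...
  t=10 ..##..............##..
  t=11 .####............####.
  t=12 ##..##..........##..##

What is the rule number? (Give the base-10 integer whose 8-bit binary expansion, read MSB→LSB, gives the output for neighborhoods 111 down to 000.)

126

  ###|.  b7=0 t=0,i=2
  ##.|#  b6=1 t=0,i=3
  #.#|#  b5=1 t=0,i=4
  #..|#  b4=1 t=0,i=6
  .##|#  b3=1 t=0,i=1
  .#.|#  b2=1 t=0,i=5
  ..#|#  b1=1 t=0,i=0
  ...|.  b0=0 t=0,i=7
  bits 01111110 = 126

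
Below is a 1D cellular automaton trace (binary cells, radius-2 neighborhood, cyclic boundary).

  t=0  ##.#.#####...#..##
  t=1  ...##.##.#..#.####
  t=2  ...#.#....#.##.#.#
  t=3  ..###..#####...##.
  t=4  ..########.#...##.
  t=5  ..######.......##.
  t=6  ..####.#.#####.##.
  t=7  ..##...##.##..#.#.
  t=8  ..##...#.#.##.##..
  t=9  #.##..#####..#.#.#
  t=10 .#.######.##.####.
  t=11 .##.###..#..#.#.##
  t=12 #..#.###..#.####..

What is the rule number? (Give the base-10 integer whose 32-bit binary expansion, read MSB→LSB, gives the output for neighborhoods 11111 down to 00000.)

2586435303

  [31] ##### => #  t=0,i=7
  [30] ####. => .  t=0,i=0
  [29] ###.# => .  t=0,i=1
  [28] ###.. => #  t=0,i=9
  [27] ##.## => #  t=1,i=5
  [26] ##.#. => .  t=0,i=2
  [25] ##..# => #  t=3,i=5
  [24] ##... => .  t=0,i=10
  [23] #.### => .  t=0,i=5
  [22] #.##. => .  t=1,i=6
  [21] #.#.# => #  t=0,i=3
  [20] #.#.. => .  t=1,i=9
  [19] #..## => #  t=0,i=15
  [18] #..#. => .  t=1,i=11
  [17] #...# => .  t=0,i=11
  [16] #.... => #  t=2,i=7
  [15] .#### => #  t=0,i=6
  [14] .###. => #  t=3,i=3
  [13] .##.# => .  t=1,i=4
  [12] .##.. => #  t=3,i=16
  [11] .#.## => #  t=0,i=4
  [10] .#.#. => #  t=2,i=4
  [9] .#..# => #  t=0,i=14
  [8] .#... => .  t=2,i=0
  [7] ..### => #  t=0,i=16
  [6] ..##. => #  t=1,i=3
  [5] ..#.# => #  t=1,i=12
  [4] ..#.. => .  t=0,i=13
  [3] ...## => .  t=1,i=2
  [2] ...#. => #  t=0,i=12
  [1] ....# => #  t=2,i=8
  [0] ..... => #  t=5,i=10
  bits 10011010001010011101111011100111 = 2586435303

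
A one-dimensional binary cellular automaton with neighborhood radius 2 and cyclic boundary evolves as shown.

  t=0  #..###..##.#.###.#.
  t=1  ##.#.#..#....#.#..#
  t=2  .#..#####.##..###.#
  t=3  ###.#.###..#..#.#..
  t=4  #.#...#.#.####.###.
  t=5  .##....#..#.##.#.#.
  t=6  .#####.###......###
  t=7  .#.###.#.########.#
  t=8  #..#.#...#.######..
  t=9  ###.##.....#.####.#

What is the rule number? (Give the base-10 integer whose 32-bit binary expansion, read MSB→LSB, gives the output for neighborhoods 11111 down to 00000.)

  nb #####: next=#  (t=2,i=6, bit31=1)
  nb ####.: next=#  (t=2,i=7, bit30=1)
  nb ###.#: next=#  (t=0,i=15, bit29=1)
  nb ###..: next=#  (t=0,i=5, bit28=1)
  nb ##.##: next=.  (t=2,i=9, bit27=0)
  nb ##.#.: next=.  (t=0,i=10, bit26=0)
  nb ##..#: next=.  (t=0,i=6, bit25=0)
  nb ##...: next=#  (t=5,i=3, bit24=1)
  nb #.###: next=#  (t=0,i=13, bit23=1)
  nb #.##.: next=.  (t=2,i=10, bit22=0)
  nb #.#.#: next=.  (t=0,i=11, bit21=0)
  nb #.#..: next=#  (t=0,i=0, bit20=1)
  nb #..##: next=.  (t=0,i=2, bit19=0)
  nb #..#.: next=#  (t=1,i=7, bit18=1)
  nb #...#: next=.  (t=4,i=4, bit17=0)
  nb #....: next=#  (t=1,i=10, bit16=1)
  nb .####: next=.  (t=2,i=5, bit15=0)
  nb .###.: next=.  (t=0,i=4, bit14=0)
  nb .##.#: next=.  (t=0,i=9, bit13=0)
  nb .##..: next=#  (t=2,i=11, bit12=1)
  nb .#.##: next=.  (t=0,i=12, bit11=0)
  nb .#.#.: next=#  (t=0,i=18, bit10=1)
  nb .#..#: next=#  (t=0,i=1, bit9=1)
  nb .#...: next=.  (t=1,i=9, bit8=0)
  nb ..###: next=#  (t=0,i=3, bit7=1)
  nb ..##.: next=#  (t=0,i=8, bit6=1)
  nb ..#.#: next=.  (t=1,i=13, bit5=0)
  nb ..#..: next=#  (t=1,i=8, bit4=1)
  nb ...##: next=#  (t=6,i=15, bit3=1)
  nb ...#.: next=.  (t=1,i=12, bit2=0)
  nb ....#: next=#  (t=1,i=11, bit1=1)
  nb .....: next=#  (t=6,i=12, bit0=1)
  bits 11110001100101010001011011011011 = 4053079771

4053079771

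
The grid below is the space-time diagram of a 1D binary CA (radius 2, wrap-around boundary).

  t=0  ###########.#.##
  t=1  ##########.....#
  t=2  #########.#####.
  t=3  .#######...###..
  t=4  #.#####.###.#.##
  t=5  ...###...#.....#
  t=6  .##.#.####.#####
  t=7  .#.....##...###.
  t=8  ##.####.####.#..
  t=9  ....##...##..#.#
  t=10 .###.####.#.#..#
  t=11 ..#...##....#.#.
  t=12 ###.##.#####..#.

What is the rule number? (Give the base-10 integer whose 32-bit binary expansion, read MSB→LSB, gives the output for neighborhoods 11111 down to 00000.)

  ##### -> #   bit 31 = 1  t=0,i=0
  ####. -> #   bit 30 = 1  t=0,i=9
  ###.# -> .   bit 29 = 0  t=0,i=10
  ###.. -> .   bit 28 = 0  t=1,i=9
  ##.## -> .   bit 27 = 0  t=2,i=9
  ##.#. -> .   bit 26 = 0  t=0,i=11
  ##..# -> .   bit 25 = 0  t=7,i=15
  ##... -> #   bit 24 = 1  t=1,i=10
  #.### -> .   bit 23 = 0  t=0,i=14
  #.##. -> #   bit 22 = 1  t=6,i=1
  #.#.# -> .   bit 21 = 0  t=0,i=12
  #.#.. -> #   bit 20 = 1  t=8,i=13
  #..## -> #   bit 19 = 1  t=8,i=15
  #..#. -> #   bit 18 = 1  t=7,i=0
  #...# -> #   bit 17 = 1  t=3,i=9
  #.... -> #   bit 16 = 1  t=1,i=11
  .#### -> #   bit 15 = 1  t=0,i=15
  .###. -> #   bit 14 = 1  t=3,i=12
  .##.# -> .   bit 13 = 0  t=6,i=2
  .##.. -> #   bit 12 = 1  t=7,i=8
  .#.## -> .   bit 11 = 0  t=0,i=13
  .#.#. -> .   bit 10 = 0  t=9,i=14
  .#..# -> .   bit 9 = 0  t=8,i=14
  .#... -> .   bit 8 = 0  t=5,i=0
  ..### -> .   bit 7 = 0  t=1,i=15
  ..##. -> .   bit 6 = 0  t=7,i=7
  ..#.# -> .   bit 5 = 0  t=9,i=13
  ..#.. -> #   bit 4 = 1  t=5,i=9
  ...## -> #   bit 3 = 1  t=1,i=14
  ...#. -> #   bit 2 = 1  t=5,i=8
  ....# -> #   bit 1 = 1  t=1,i=13
  ..... -> #   bit 0 = 1  t=1,i=12
  bits 11000001010111111101000000011111 = 3244281887

3244281887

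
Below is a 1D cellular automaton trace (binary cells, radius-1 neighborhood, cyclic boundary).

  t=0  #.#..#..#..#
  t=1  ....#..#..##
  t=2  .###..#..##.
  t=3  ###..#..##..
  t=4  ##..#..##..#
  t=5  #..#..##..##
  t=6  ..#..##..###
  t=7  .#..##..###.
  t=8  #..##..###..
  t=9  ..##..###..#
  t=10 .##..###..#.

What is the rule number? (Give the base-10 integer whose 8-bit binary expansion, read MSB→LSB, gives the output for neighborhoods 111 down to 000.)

139

  [7] ### => #  t=2,i=2
  [6] ##. => .  t=0,i=0
  [5] #.# => .  t=0,i=1
  [4] #.. => .  t=0,i=3
  [3] .## => #  t=0,i=11
  [2] .#. => .  t=0,i=2
  [1] ..# => #  t=0,i=4
  [0] ... => #  t=1,i=1
  bits 10001011 = 139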